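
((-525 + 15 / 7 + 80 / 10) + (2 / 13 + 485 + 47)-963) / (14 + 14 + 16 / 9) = -774531 / 24388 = -31.76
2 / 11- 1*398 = -4376 / 11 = -397.82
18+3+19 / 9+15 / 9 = 223 / 9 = 24.78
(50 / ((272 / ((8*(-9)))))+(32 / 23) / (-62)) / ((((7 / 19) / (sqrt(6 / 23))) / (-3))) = 9159729*sqrt(138) / 1951481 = 55.14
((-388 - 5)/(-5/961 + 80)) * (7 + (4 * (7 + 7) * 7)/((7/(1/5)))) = -11456081/128125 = -89.41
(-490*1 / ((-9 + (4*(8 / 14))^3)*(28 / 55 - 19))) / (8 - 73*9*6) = -660275 / 288348993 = -0.00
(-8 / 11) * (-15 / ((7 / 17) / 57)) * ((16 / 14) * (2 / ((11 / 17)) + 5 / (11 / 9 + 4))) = 278141760 / 39809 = 6986.91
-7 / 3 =-2.33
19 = 19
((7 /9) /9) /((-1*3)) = -7 /243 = -0.03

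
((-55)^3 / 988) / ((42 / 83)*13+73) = -2761825 / 1305148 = -2.12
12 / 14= 6 / 7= 0.86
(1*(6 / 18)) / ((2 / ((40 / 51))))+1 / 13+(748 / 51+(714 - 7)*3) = 4248254 / 1989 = 2135.87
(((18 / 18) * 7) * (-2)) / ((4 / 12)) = -42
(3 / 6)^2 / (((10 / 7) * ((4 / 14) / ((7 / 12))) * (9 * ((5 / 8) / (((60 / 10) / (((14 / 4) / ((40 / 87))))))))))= 0.05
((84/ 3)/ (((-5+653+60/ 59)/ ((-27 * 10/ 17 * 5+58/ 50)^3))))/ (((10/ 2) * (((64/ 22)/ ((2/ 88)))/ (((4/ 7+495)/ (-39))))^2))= -3730884312447815695501/ 91565950245120000000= -40.75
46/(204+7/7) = 46/205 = 0.22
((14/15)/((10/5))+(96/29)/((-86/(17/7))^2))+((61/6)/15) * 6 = 178769212/39411435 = 4.54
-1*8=-8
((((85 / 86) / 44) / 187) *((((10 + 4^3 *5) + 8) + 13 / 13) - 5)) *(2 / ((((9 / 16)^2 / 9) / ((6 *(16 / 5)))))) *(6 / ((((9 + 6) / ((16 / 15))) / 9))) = 21889024 / 130075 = 168.28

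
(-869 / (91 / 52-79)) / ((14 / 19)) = 33022 / 2163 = 15.27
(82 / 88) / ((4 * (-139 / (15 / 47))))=-615 / 1149808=-0.00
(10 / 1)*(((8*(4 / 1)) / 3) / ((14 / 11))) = 1760 / 21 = 83.81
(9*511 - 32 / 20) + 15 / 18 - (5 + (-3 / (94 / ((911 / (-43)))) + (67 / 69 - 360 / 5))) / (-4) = 8519209243 / 1859320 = 4581.90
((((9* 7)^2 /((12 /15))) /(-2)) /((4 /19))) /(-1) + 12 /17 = 6410319 /544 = 11783.67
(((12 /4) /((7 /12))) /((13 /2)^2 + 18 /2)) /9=16 /1435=0.01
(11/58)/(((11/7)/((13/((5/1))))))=0.31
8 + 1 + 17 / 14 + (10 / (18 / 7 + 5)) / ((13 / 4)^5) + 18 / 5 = 19034155143 / 1377497030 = 13.82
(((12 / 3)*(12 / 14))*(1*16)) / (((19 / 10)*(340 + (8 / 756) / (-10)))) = 518400 / 6104681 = 0.08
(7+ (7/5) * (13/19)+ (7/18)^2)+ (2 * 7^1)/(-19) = 226919/30780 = 7.37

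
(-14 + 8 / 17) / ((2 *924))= -115 / 15708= -0.01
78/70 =39/35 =1.11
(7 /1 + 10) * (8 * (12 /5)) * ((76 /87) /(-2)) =-20672 /145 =-142.57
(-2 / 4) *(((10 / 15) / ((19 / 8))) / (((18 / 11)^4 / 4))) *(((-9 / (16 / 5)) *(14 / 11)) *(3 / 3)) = 46585 / 166212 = 0.28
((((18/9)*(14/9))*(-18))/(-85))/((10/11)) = 308/425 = 0.72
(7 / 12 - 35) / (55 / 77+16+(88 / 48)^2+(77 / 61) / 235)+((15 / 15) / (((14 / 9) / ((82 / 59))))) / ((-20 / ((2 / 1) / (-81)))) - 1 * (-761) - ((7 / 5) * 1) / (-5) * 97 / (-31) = 316962206344872961 / 417929302668150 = 758.41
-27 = -27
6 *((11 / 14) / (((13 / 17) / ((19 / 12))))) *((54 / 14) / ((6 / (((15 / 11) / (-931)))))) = -2295 / 249704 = -0.01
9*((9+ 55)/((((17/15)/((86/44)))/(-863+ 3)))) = -159753600/187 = -854297.33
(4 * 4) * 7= 112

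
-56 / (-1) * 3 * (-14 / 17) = -138.35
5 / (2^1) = 5 / 2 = 2.50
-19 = -19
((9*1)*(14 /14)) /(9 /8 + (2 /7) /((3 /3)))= 504 /79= 6.38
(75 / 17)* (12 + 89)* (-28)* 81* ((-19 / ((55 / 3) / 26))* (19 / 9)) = 10750161240 / 187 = 57487493.26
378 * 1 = 378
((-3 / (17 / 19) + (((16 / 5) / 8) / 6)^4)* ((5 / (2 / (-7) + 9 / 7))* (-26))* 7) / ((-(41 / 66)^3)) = -5592123625088 / 439371375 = -12727.56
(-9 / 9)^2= 1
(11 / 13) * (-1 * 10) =-110 / 13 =-8.46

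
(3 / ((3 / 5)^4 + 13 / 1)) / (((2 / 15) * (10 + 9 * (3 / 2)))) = 0.07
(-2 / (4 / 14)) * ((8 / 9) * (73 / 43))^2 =-2387392 / 149769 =-15.94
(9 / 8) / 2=9 / 16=0.56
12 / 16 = 3 / 4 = 0.75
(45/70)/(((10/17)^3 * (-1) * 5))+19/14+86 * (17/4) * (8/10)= 20518783/70000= 293.13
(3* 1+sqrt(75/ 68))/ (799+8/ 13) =13* sqrt(51)/ 70686+13/ 3465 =0.01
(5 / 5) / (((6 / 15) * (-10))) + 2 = 1.75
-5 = -5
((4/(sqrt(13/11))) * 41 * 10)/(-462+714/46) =-37720 * sqrt(143)/133497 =-3.38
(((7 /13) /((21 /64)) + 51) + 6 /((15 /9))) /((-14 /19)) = -76.33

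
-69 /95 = -0.73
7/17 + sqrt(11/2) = 7/17 + sqrt(22)/2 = 2.76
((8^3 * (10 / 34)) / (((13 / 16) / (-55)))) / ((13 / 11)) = -24780800 / 2873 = -8625.41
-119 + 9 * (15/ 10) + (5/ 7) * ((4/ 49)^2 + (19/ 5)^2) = -15997063/ 168070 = -95.18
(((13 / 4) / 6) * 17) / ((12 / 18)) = 221 / 16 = 13.81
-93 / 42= -31 / 14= -2.21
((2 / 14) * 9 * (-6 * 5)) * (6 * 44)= -10182.86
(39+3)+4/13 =550/13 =42.31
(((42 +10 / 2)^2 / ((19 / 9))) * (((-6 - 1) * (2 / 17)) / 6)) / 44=-46389 / 14212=-3.26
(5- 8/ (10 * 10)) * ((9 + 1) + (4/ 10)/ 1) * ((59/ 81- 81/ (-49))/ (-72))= -2518958/ 1488375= -1.69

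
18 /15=6 /5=1.20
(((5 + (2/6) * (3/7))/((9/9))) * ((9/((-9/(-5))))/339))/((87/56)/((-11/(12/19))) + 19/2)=3135/388946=0.01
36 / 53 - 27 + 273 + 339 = 31041 / 53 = 585.68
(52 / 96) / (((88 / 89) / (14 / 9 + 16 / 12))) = 15041 / 9504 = 1.58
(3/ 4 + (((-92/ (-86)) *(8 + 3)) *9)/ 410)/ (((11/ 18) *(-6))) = -106659/ 387860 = -0.27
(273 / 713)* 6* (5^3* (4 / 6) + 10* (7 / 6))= 155610 / 713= 218.25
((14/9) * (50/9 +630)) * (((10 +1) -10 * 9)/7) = -903760/81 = -11157.53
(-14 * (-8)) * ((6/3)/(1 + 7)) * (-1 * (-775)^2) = -16817500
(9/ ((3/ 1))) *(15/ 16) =45/ 16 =2.81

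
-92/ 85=-1.08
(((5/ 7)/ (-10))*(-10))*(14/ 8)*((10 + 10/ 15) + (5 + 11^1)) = 100/ 3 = 33.33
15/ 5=3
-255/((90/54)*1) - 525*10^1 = -5403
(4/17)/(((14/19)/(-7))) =-38/17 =-2.24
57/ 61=0.93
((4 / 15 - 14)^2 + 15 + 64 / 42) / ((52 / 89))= 28753853 / 81900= 351.08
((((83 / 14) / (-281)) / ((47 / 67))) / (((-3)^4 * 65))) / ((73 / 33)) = -61171 / 23688207270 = -0.00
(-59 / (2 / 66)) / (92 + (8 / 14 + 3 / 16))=-72688 / 3463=-20.99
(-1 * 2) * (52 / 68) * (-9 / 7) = 234 / 119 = 1.97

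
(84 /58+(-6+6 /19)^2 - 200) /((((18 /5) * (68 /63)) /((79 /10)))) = -481215623 /1423784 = -337.98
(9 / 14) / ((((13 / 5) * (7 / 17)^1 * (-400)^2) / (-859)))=-131427 / 40768000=-0.00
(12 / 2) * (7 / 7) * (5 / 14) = 15 / 7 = 2.14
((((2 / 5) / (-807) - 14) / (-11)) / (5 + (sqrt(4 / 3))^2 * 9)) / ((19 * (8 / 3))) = 14123 / 9557570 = 0.00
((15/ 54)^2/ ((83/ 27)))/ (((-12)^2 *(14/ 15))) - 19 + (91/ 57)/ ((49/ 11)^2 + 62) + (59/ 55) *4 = -14.69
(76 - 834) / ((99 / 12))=-91.88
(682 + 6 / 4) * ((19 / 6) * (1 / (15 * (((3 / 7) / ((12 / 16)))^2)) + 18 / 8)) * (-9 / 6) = -15298097 / 1920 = -7967.76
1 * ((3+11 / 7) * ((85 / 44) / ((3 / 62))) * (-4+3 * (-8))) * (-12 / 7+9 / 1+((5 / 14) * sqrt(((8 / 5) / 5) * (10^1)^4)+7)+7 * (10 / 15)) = -16864000 * sqrt(2) / 231 - 67118720 / 693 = -200096.12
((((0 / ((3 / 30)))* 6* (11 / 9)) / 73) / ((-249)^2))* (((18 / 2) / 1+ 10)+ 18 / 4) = 0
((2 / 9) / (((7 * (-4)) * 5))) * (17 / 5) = -17 / 3150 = -0.01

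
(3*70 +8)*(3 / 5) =654 / 5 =130.80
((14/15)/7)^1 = 2/15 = 0.13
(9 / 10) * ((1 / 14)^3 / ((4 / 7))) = 9 / 15680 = 0.00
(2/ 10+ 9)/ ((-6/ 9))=-69/ 5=-13.80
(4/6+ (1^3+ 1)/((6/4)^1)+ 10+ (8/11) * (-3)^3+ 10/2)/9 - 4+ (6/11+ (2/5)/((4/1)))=-3611/990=-3.65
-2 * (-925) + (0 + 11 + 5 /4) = 7449 /4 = 1862.25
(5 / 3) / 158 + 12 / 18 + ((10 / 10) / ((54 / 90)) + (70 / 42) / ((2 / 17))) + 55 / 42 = 19709 / 1106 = 17.82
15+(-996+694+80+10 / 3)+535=994 / 3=331.33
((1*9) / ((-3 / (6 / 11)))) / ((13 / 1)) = -18 / 143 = -0.13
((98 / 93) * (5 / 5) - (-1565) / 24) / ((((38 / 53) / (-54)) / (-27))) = 634921821 / 4712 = 134745.72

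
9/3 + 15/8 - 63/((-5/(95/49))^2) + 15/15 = -9871/2744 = -3.60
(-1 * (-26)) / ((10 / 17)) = 221 / 5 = 44.20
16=16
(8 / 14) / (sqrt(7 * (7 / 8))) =8 * sqrt(2) / 49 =0.23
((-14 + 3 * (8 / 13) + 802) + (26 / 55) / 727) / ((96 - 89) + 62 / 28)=5747928452 / 67054845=85.72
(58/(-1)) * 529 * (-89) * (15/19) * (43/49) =1761300210/931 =1891836.96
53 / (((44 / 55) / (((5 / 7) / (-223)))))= -1325 / 6244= -0.21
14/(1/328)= 4592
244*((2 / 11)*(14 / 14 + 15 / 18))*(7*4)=6832 / 3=2277.33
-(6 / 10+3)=-18 / 5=-3.60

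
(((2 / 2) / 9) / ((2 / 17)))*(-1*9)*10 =-85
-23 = -23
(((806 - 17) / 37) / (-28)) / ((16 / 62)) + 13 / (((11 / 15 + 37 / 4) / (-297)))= -389.70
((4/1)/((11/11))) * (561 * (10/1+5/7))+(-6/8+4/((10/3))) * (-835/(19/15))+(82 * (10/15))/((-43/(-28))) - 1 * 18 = 23763.81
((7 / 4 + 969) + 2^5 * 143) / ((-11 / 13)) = -6555.25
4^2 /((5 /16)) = 256 /5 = 51.20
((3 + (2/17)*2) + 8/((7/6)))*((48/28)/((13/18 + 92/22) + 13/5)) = 14267880/6188357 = 2.31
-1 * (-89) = 89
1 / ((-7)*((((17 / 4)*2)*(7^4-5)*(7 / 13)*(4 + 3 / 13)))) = -0.00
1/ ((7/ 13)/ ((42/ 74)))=39/ 37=1.05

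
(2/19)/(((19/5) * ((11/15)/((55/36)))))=125/2166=0.06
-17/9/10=-17/90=-0.19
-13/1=-13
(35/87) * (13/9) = 455/783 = 0.58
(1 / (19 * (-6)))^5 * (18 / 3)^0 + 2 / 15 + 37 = 3574853074651 / 96270729120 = 37.13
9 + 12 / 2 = 15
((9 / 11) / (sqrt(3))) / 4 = 3 *sqrt(3) / 44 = 0.12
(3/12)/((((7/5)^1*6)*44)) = 5/7392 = 0.00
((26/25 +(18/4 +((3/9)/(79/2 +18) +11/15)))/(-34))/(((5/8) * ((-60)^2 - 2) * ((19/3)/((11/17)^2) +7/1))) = -2621223/706222636000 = -0.00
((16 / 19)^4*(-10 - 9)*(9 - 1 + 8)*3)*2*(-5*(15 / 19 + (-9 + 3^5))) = 140330926080 / 130321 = 1076809.77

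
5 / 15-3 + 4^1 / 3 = -4 / 3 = -1.33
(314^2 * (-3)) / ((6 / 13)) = -640874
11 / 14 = 0.79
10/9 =1.11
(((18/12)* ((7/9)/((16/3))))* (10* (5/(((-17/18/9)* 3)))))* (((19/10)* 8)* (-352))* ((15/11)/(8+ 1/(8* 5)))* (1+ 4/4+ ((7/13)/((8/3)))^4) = 105111349882875/1662478688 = 63225.68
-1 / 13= -0.08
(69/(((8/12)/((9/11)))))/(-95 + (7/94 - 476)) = -9729/65593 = -0.15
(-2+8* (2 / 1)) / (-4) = -3.50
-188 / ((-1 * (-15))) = -188 / 15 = -12.53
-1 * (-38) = 38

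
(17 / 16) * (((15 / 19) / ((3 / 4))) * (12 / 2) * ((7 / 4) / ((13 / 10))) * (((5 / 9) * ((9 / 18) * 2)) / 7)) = 0.72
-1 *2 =-2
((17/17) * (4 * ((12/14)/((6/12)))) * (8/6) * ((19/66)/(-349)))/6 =-304/241857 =-0.00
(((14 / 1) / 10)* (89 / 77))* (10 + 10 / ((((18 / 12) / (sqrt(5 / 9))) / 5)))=178 / 11 + 1780* sqrt(5) / 99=56.39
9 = 9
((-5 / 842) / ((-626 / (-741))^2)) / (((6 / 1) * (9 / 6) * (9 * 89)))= -0.00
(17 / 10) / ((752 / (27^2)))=12393 / 7520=1.65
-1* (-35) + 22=57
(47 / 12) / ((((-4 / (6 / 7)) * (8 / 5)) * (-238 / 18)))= 2115 / 53312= 0.04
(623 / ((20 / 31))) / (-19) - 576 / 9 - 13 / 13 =-115.82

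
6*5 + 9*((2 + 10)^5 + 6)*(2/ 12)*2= 746544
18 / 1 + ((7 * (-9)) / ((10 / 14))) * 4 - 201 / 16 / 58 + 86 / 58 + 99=-1088237 / 4640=-234.53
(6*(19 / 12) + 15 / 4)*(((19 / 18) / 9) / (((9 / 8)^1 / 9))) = 1007 / 81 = 12.43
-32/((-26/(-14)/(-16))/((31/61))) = 111104/793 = 140.11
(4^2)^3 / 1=4096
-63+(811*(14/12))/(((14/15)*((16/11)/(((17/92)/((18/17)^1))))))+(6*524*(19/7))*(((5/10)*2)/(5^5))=142259094599/2318400000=61.36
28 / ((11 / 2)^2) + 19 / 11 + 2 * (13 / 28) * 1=6067 / 1694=3.58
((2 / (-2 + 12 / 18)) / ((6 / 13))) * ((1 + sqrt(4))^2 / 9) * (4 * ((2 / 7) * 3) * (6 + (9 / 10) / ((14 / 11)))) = -36621 / 490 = -74.74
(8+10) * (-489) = -8802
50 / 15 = 10 / 3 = 3.33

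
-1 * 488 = -488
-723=-723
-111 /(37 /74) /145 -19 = -2977 /145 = -20.53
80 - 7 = 73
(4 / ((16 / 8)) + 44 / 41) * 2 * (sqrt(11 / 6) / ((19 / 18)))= 756 * sqrt(66) / 779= 7.88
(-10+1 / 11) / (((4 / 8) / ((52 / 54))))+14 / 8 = -20593 / 1188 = -17.33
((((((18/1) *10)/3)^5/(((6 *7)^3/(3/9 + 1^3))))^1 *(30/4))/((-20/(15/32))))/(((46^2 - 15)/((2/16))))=-0.15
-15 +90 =75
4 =4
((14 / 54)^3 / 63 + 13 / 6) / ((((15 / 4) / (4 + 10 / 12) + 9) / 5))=1.11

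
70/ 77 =10/ 11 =0.91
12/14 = 6/7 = 0.86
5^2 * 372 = 9300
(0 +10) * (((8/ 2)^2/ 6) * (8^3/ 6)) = 2275.56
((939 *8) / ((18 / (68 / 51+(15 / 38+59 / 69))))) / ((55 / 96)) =135676736 / 72105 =1881.66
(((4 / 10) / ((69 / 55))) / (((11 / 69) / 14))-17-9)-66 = -64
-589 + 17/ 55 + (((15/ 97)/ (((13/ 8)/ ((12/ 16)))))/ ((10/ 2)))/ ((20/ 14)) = -8165593/ 13871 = -588.68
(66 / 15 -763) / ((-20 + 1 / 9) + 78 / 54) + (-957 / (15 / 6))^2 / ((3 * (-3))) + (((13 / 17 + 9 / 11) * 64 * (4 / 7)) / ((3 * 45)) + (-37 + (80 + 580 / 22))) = -2371832693387 / 146673450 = -16170.84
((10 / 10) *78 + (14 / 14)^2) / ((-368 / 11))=-869 / 368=-2.36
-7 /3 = -2.33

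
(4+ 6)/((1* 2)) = 5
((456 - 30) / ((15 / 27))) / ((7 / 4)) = 15336 / 35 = 438.17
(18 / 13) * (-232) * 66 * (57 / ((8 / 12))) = -23565168 / 13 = -1812705.23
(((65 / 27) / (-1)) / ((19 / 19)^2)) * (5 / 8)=-1.50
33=33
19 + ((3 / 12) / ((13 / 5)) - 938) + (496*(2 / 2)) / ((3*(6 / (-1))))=-442943 / 468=-946.46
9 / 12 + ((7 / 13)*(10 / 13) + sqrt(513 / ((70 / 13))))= 787 / 676 + 3*sqrt(51870) / 70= 10.92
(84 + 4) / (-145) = -88 / 145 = -0.61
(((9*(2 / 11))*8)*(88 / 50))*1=576 / 25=23.04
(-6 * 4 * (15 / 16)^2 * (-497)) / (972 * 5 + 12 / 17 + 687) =30175 / 15968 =1.89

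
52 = 52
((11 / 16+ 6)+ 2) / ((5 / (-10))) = -17.38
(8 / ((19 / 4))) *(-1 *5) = -160 / 19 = -8.42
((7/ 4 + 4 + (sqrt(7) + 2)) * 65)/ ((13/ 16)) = 80 * sqrt(7) + 620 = 831.66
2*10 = 20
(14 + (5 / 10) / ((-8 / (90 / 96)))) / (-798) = -3569 / 204288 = -0.02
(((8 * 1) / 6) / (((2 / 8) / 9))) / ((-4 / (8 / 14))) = -6.86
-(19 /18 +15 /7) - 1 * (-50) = 5897 /126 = 46.80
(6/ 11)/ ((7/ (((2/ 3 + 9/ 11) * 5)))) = 70/ 121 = 0.58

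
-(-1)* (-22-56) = -78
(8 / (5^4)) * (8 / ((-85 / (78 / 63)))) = -1664 / 1115625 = -0.00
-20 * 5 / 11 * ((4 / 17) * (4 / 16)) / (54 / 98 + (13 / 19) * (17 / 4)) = -372400 / 2408747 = -0.15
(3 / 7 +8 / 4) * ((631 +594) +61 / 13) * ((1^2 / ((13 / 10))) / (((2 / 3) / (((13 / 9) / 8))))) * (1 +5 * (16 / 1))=18343935 / 364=50395.43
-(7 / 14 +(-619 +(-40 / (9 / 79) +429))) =9731 / 18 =540.61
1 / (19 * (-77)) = -1 / 1463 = -0.00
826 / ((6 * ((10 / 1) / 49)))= 20237 / 30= 674.57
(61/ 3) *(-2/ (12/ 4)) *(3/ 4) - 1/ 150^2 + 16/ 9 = -62917/ 7500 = -8.39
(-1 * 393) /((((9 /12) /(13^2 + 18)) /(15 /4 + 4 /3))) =-1494317 /3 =-498105.67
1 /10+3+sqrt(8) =2* sqrt(2)+31 /10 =5.93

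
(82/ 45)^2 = 6724/ 2025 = 3.32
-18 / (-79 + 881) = -9 / 401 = -0.02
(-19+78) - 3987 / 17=-2984 / 17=-175.53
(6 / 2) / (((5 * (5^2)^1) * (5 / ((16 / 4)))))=12 / 625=0.02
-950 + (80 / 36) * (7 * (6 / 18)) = -25510 / 27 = -944.81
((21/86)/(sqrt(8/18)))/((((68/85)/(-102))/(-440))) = 883575/43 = 20548.26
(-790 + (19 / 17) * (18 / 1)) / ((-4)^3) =409 / 34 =12.03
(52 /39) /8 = 1 /6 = 0.17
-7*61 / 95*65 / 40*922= -2559011 / 380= -6734.24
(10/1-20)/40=-1/4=-0.25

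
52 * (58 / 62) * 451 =680108 / 31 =21938.97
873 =873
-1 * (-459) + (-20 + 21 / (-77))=4826 / 11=438.73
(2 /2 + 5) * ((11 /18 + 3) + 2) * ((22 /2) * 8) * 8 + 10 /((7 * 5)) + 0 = 23701.62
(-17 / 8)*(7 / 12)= -119 / 96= -1.24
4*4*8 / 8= 16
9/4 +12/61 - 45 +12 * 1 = -7455/244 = -30.55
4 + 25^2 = 629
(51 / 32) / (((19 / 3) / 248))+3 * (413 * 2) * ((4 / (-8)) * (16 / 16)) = -89421 / 76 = -1176.59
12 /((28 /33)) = 99 /7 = 14.14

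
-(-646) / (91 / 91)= 646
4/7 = 0.57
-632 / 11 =-57.45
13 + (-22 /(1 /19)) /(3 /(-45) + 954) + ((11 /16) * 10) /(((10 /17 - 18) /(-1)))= 439019811 /33883712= 12.96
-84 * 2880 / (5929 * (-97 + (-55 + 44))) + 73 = 62151 / 847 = 73.38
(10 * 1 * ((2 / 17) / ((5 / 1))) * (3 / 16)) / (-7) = -3 / 476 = -0.01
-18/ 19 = -0.95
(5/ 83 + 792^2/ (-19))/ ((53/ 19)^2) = -4242.79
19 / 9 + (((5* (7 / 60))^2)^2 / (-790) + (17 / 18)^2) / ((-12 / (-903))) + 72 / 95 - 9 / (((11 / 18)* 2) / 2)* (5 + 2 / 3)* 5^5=-79346780002225 / 304330752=-260725.48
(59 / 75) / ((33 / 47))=2773 / 2475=1.12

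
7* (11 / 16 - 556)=-62195 / 16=-3887.19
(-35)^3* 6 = -257250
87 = 87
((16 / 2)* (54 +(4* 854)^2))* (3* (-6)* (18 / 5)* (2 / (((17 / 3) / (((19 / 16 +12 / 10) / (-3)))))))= 144426240648 / 85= 1699132242.92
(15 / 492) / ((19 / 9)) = 45 / 3116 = 0.01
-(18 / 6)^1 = -3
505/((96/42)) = 3535/16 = 220.94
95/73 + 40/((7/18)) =53225/511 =104.16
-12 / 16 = -3 / 4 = -0.75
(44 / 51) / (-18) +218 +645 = 396095 / 459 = 862.95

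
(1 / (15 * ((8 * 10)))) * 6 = 1 / 200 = 0.00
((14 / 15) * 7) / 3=98 / 45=2.18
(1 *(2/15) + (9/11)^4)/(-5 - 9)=-127697/3074610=-0.04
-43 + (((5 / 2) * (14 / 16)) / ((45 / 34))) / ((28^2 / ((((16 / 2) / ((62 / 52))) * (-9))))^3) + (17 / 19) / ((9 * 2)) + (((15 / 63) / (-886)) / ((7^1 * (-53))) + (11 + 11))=-336935448274481881 / 16082033956778664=-20.95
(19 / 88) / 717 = 19 / 63096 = 0.00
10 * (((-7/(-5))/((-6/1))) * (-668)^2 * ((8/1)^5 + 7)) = -34124980400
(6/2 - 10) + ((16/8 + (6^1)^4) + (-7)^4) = 3692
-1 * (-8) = 8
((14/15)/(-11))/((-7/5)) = 2/33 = 0.06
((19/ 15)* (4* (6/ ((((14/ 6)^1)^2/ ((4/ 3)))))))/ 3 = 608/ 245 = 2.48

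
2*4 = 8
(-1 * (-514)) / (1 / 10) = 5140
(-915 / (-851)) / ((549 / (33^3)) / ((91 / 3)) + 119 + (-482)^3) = -110825715 / 11542228323152668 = -0.00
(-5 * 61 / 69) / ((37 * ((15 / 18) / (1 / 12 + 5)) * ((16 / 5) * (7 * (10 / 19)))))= -70699 / 1143744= -0.06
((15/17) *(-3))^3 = -18.55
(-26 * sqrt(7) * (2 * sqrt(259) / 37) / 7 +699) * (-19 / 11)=-13281 / 11 +988 * sqrt(37) / 407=-1192.60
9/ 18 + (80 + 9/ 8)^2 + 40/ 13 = 5478589/ 832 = 6584.84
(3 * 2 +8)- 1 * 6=8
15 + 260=275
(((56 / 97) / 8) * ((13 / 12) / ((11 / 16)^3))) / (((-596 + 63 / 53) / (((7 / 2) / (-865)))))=0.00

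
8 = 8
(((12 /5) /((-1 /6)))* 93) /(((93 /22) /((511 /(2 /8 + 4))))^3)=-727445905657856 /23606965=-30814884.75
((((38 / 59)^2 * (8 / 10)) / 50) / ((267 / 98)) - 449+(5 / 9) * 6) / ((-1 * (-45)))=-51776546101 / 5228026875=-9.90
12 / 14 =6 / 7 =0.86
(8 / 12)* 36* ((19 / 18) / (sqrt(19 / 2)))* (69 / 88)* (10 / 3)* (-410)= -47150* sqrt(38) / 33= -8807.64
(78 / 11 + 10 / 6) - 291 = -9314 / 33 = -282.24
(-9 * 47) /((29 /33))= -13959 /29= -481.34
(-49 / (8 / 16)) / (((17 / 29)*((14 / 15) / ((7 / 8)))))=-21315 / 136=-156.73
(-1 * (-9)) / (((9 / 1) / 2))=2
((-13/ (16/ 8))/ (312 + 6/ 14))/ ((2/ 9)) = -91/ 972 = -0.09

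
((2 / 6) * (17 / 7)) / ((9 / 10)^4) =170000 / 137781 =1.23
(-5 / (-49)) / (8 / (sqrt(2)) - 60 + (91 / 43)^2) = -949082455 / 511043963801 - 68376020 *sqrt(2) / 511043963801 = -0.00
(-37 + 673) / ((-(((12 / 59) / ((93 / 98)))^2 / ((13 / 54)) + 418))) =-13829226294 / 9093168725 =-1.52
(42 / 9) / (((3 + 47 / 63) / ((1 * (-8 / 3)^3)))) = -12544 / 531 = -23.62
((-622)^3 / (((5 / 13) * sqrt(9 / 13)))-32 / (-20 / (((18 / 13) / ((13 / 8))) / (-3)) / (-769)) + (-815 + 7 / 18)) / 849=-3128344024 * sqrt(13) / 12735-7074907 / 12913290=-885701.75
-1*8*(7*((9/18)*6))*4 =-672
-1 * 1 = -1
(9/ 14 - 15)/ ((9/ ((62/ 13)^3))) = -7983988/ 46137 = -173.05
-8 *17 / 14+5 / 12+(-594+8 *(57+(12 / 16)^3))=-24179 / 168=-143.92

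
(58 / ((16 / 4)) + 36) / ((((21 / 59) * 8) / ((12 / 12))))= 5959 / 336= 17.74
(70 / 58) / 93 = 35 / 2697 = 0.01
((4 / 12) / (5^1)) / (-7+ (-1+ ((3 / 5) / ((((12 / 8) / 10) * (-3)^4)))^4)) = -14348907 / 1721867560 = -0.01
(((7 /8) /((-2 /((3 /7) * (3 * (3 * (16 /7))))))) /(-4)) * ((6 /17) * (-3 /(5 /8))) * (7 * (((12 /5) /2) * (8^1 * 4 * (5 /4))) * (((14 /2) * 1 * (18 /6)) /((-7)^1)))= 139968 /85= 1646.68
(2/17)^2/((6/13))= 26/867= 0.03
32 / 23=1.39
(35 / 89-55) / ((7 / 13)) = -63180 / 623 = -101.41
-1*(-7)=7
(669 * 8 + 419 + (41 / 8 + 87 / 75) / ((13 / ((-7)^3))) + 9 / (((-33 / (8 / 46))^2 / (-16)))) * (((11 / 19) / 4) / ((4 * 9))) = 932831231441 / 41394038400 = 22.54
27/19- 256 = -4837/19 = -254.58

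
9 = 9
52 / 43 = 1.21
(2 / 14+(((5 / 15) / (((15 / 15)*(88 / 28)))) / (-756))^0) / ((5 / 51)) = 408 / 35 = 11.66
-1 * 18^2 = -324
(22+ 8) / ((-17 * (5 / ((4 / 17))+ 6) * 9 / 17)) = -40 / 327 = -0.12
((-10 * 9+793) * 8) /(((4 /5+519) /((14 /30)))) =39368 /7797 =5.05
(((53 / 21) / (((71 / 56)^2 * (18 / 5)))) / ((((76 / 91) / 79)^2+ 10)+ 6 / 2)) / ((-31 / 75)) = -76695673964000 / 944941567611411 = -0.08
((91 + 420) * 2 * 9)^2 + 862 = 84604066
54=54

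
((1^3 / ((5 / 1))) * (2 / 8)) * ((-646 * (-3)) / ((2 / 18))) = 872.10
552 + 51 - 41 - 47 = 515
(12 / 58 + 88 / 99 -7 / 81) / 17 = 2371 / 39933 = 0.06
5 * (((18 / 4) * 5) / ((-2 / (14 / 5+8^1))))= -1215 / 2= -607.50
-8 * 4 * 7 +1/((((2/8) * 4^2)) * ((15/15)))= -895/4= -223.75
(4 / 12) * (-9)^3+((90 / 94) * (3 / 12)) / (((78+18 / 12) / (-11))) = -1210791 / 4982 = -243.03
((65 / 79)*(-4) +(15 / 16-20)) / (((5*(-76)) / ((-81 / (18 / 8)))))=-2.12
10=10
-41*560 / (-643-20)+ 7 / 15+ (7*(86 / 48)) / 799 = 14588679 / 415480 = 35.11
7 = 7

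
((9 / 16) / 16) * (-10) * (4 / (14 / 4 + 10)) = -0.10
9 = 9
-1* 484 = -484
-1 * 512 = -512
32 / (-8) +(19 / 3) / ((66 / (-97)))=-13.31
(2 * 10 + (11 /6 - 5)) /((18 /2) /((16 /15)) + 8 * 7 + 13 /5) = 0.25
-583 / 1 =-583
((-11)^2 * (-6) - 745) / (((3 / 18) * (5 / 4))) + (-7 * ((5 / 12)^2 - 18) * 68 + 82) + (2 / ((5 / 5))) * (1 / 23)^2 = 143455109 / 95220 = 1506.56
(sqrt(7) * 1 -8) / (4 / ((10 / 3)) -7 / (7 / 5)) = 40 / 19 -5 * sqrt(7) / 19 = 1.41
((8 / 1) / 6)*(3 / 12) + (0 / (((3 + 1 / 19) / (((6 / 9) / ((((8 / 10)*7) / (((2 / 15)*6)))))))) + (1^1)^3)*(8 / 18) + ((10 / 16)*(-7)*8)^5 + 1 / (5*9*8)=-18907874719 / 360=-52521874.22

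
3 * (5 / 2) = 15 / 2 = 7.50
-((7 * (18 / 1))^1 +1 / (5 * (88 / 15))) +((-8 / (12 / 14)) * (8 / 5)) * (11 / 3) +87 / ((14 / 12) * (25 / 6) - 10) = -28969843 / 146520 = -197.72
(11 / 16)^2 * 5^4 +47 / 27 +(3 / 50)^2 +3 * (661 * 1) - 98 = 9426907427 / 4320000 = 2182.15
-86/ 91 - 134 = -12280/ 91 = -134.95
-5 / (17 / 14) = -70 / 17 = -4.12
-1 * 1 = -1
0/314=0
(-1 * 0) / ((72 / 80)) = 0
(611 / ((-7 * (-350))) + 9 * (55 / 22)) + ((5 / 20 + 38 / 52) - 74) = -3202189 / 63700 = -50.27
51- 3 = 48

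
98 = 98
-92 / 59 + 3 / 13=-1019 / 767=-1.33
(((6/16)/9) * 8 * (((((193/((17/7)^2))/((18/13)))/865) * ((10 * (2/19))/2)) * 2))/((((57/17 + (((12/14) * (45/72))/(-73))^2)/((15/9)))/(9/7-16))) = -75578402667040/1077896988191223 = -0.07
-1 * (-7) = 7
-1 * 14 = -14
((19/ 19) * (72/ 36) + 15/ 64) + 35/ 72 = 1567/ 576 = 2.72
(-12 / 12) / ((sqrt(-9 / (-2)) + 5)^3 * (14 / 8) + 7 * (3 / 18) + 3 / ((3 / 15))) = -406704 / 43243169 + 240408 * sqrt(2) / 43243169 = -0.00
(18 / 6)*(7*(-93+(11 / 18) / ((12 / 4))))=-35077 / 18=-1948.72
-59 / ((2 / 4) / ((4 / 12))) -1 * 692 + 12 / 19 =-41650 / 57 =-730.70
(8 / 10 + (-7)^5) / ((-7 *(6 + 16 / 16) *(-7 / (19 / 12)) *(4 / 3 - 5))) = 1596589 / 75460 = 21.16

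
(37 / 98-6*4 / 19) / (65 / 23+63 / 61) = -2313547 / 10080868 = -0.23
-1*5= -5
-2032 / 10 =-1016 / 5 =-203.20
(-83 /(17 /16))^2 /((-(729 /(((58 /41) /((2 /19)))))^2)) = -535425865984 /258178820769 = -2.07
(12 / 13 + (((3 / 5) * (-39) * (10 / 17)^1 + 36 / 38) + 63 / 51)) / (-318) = 0.03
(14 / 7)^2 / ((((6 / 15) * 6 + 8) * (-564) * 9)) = -0.00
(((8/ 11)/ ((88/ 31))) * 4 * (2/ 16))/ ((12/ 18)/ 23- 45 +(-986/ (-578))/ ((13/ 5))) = -472719/ 163533436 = -0.00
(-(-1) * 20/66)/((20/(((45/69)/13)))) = 5/6578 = 0.00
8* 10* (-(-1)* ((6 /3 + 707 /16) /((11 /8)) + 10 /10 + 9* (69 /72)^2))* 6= 452565 /22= 20571.14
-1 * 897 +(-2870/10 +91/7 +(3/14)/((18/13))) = -98351/84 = -1170.85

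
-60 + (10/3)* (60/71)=-4060/71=-57.18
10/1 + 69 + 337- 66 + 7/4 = 1407/4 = 351.75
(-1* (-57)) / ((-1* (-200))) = 0.28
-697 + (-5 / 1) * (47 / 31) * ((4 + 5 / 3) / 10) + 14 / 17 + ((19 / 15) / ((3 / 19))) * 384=37628767 / 15810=2380.06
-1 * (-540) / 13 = 540 / 13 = 41.54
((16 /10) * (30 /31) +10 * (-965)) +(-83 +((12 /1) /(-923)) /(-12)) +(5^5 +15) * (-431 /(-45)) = 5238609538 /257517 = 20342.77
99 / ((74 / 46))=2277 / 37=61.54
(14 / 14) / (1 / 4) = 4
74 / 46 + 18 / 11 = 821 / 253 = 3.25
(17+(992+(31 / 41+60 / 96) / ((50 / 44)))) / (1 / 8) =8283766 / 1025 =8081.72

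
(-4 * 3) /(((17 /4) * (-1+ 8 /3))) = -144 /85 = -1.69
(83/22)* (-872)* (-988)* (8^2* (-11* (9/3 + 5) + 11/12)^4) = 969022835499647500/81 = 11963244882711697.53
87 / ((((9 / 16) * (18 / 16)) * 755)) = 3712 / 20385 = 0.18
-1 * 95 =-95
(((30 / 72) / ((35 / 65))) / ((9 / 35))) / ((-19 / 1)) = -325 / 2052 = -0.16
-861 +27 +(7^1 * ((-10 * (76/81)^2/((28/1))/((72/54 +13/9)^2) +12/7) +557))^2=15292855.98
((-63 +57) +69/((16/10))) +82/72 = 2755/72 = 38.26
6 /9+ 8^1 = 26 /3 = 8.67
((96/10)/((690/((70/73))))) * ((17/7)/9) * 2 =0.01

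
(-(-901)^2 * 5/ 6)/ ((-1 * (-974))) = -694.56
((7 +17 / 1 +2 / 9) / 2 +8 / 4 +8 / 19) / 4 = 2485 / 684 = 3.63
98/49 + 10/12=17/6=2.83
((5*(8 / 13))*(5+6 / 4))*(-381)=-7620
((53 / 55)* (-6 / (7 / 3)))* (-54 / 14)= 25758 / 2695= 9.56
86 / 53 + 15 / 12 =609 / 212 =2.87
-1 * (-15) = 15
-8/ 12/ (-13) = 2/ 39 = 0.05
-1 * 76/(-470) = 0.16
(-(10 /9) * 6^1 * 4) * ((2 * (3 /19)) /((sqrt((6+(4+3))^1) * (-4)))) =40 * sqrt(13) /247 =0.58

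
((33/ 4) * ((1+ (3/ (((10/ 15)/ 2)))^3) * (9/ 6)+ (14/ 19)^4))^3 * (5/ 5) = 104514869959761489124956469047/ 141652154820234304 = 737827603769.23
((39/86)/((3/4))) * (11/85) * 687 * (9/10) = 48.38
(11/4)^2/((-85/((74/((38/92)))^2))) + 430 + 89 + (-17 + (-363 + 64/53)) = -4416280778/1626305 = -2715.53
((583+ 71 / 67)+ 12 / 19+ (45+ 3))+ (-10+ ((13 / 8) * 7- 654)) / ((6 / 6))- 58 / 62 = -6588491 / 315704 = -20.87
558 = 558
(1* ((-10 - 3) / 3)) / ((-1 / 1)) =13 / 3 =4.33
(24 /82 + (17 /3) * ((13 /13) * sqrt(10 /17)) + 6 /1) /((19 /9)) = 3 * sqrt(170) /19 + 2322 /779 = 5.04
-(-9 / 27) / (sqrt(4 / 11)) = sqrt(11) / 6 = 0.55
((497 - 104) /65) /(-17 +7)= -393 /650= -0.60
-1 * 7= -7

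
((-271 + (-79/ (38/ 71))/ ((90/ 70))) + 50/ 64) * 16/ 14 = -2106845/ 4788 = -440.03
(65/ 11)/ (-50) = -13/ 110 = -0.12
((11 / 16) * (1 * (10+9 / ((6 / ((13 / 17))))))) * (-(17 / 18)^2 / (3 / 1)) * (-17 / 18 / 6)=1204841 / 3359232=0.36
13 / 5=2.60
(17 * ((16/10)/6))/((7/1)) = 0.65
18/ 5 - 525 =-2607/ 5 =-521.40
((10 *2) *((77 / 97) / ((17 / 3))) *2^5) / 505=29568 / 166549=0.18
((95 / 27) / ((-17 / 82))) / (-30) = 779 / 1377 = 0.57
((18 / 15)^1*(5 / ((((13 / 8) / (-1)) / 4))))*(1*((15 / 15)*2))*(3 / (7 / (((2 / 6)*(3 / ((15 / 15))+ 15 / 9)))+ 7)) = -2304 / 299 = -7.71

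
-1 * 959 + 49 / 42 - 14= -5831 / 6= -971.83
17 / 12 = 1.42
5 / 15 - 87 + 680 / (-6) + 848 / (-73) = -15448 / 73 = -211.62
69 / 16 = 4.31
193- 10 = 183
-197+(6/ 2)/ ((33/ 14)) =-2153/ 11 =-195.73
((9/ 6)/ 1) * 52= 78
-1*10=-10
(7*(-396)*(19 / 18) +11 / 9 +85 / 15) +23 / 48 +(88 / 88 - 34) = -425035 / 144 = -2951.63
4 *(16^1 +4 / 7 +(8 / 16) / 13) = 6046 / 91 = 66.44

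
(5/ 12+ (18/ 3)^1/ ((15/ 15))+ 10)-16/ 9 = 527/ 36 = 14.64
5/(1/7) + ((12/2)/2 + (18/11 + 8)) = 524/11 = 47.64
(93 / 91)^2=1.04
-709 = -709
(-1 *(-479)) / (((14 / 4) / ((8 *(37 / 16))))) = 17723 / 7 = 2531.86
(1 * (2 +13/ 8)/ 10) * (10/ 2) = 29/ 16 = 1.81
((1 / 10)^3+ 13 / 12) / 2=3253 / 6000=0.54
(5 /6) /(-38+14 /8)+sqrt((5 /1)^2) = 433 /87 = 4.98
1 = 1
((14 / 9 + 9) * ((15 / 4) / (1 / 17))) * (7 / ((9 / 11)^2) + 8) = 12072125 / 972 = 12419.88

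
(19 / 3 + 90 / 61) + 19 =4906 / 183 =26.81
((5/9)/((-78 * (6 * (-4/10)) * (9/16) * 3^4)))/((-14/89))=-0.00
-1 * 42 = -42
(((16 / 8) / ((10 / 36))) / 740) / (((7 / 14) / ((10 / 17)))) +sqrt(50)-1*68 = -213824 / 3145 +5*sqrt(2) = -60.92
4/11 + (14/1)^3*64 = 1931780/11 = 175616.36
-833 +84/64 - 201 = -16523/16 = -1032.69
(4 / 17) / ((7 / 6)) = 24 / 119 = 0.20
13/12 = 1.08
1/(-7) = -1/7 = -0.14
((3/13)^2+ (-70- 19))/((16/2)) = -1879/169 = -11.12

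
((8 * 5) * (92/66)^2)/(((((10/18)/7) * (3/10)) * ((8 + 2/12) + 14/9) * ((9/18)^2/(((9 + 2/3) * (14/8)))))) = 13745536/605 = 22719.89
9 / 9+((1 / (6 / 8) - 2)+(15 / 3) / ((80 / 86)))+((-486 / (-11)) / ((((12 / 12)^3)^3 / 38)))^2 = 2818741.44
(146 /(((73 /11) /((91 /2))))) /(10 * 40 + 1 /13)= 1859 /743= 2.50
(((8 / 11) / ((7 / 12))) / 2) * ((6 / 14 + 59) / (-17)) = -19968 / 9163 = -2.18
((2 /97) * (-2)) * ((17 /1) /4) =-17 /97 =-0.18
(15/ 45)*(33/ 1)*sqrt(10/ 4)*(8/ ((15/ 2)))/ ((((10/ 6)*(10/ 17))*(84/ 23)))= 4301*sqrt(10)/ 2625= 5.18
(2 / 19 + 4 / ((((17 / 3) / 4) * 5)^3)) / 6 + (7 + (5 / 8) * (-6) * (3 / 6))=1440648437 / 280041000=5.14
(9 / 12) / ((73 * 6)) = 1 / 584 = 0.00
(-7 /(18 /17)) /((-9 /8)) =476 /81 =5.88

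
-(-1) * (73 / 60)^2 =5329 / 3600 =1.48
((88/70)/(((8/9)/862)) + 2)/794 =42739/27790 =1.54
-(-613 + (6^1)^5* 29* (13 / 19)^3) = -491227721 / 6859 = -71617.98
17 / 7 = 2.43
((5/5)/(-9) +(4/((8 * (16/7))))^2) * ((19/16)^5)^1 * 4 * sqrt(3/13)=-1443565717 * sqrt(39)/31406948352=-0.29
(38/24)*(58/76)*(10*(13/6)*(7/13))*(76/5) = 3857/18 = 214.28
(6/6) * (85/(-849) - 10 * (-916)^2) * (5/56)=-5088275375/6792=-749157.15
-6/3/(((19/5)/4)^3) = -16000/6859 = -2.33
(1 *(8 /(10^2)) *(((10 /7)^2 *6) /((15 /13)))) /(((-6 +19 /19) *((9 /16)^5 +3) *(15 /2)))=-436207616 /58887777375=-0.01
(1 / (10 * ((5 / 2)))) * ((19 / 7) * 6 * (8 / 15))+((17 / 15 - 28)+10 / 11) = -739493 / 28875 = -25.61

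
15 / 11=1.36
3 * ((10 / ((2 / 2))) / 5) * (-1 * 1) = -6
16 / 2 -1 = 7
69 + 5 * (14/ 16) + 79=1219/ 8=152.38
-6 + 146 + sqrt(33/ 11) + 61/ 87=sqrt(3) + 12241/ 87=142.43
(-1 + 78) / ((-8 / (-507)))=4879.88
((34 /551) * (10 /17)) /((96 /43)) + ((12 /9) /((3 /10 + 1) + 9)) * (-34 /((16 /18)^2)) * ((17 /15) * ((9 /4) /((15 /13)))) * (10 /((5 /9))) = -754498639 /3405180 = -221.57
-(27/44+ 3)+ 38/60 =-1967/660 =-2.98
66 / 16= 33 / 8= 4.12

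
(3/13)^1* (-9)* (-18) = 486/13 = 37.38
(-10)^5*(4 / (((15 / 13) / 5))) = -5200000 / 3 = -1733333.33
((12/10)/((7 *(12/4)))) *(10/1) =4/7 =0.57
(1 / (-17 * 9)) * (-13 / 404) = 0.00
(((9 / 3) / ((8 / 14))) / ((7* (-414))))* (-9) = 3 / 184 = 0.02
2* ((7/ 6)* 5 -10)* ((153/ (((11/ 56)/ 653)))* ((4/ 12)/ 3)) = -15541400/ 33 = -470951.52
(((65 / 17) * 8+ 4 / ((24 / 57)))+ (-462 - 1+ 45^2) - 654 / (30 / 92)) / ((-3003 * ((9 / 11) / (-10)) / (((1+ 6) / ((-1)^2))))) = -68597 / 5967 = -11.50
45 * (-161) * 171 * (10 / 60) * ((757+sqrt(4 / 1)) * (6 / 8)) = -940321305 / 8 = -117540163.12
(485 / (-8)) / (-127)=485 / 1016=0.48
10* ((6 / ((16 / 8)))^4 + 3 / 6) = 815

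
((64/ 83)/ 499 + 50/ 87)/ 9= 2076418/ 32429511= 0.06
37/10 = 3.70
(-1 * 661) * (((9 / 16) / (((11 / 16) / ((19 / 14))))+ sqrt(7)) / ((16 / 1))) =-661 * sqrt(7) / 16 - 113031 / 2464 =-155.18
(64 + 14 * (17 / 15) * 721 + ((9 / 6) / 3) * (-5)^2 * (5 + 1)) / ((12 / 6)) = 173683 / 30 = 5789.43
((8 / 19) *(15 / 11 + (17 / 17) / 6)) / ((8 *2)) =101 / 2508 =0.04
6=6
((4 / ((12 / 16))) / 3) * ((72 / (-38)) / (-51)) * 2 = 128 / 969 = 0.13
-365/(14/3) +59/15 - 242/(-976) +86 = 613189/51240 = 11.97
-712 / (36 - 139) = 712 / 103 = 6.91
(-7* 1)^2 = 49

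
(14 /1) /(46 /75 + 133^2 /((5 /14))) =525 /1857368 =0.00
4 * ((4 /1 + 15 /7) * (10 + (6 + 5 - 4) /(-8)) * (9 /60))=9417 /280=33.63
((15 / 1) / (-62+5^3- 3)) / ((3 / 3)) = 1 / 4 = 0.25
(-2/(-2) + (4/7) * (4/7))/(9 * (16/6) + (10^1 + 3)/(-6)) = 390/6419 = 0.06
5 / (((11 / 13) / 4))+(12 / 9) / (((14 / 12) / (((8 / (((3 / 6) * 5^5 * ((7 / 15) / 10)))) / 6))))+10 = 2267658 / 67375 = 33.66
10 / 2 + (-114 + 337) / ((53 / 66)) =14983 / 53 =282.70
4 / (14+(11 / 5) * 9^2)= 20 / 961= 0.02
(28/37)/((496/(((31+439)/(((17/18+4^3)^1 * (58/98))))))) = 103635/5554921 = 0.02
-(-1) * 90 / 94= 45 / 47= 0.96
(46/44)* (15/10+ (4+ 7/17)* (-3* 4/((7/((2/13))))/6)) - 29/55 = 25933/30940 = 0.84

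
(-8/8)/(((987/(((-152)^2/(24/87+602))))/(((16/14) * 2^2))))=-10720256/60336297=-0.18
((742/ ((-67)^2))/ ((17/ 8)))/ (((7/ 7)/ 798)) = 4736928/ 76313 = 62.07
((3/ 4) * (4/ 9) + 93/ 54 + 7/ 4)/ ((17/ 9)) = 137/ 68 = 2.01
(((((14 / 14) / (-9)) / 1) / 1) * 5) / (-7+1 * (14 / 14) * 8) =-0.56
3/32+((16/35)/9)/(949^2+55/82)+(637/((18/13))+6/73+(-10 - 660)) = -3799697440206901/18113765379360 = -209.77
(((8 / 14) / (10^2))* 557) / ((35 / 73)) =40661 / 6125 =6.64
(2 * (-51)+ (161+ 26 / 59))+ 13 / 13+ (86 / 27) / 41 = 3952636 / 65313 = 60.52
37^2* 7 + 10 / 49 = 469577 / 49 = 9583.20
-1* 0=0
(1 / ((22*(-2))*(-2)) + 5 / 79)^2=269361 / 48330304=0.01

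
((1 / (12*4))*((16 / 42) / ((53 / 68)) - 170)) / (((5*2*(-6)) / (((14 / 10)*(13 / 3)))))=0.36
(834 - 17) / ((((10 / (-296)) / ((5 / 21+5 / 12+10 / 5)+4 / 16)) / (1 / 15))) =-7375876 / 1575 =-4683.10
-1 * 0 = 0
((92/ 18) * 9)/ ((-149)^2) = 46/ 22201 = 0.00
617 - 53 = 564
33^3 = 35937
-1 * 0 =0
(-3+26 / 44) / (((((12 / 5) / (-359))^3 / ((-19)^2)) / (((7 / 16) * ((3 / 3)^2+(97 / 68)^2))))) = 10869886152919089625 / 2812575744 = 3864744327.72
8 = 8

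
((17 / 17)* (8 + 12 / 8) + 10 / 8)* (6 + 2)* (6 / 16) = 129 / 4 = 32.25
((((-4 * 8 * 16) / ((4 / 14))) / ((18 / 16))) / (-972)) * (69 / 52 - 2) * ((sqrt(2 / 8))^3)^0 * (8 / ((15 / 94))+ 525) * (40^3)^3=-14184230158336000000000 / 85293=-166300049925972823.09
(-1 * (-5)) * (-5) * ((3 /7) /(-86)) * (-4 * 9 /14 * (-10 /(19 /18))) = 121500 /40033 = 3.03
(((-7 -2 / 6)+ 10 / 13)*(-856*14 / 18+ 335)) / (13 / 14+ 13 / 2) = 102592 / 351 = 292.28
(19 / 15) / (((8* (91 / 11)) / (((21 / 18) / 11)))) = 19 / 9360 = 0.00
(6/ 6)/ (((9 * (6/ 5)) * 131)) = 5/ 7074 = 0.00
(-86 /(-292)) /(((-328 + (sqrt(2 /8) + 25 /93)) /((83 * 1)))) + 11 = 48542678 /4443145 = 10.93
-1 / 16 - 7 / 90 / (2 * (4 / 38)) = -311 / 720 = -0.43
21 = 21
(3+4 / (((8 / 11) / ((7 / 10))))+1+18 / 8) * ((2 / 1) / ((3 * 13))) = 101 / 195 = 0.52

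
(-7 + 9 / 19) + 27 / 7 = -355 / 133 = -2.67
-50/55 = -10/11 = -0.91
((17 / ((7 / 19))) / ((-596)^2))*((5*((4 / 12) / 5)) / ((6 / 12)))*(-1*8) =-323 / 466221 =-0.00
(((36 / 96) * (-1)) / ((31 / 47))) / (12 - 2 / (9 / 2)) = -1269 / 25792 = -0.05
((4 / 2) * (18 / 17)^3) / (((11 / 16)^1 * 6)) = 31104 / 54043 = 0.58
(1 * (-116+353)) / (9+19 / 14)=3318 / 145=22.88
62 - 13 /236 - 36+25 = 50.94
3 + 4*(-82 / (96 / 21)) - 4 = -291 / 4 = -72.75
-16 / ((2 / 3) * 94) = -12 / 47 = -0.26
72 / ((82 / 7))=252 / 41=6.15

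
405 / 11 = 36.82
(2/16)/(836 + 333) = 1/9352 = 0.00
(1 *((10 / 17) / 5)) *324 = 648 / 17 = 38.12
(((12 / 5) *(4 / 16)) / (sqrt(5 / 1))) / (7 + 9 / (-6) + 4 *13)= 6 *sqrt(5) / 2875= 0.00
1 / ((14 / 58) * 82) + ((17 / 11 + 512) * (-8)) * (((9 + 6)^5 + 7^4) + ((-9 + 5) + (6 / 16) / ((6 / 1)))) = -9880262874760 / 3157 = -3129636640.72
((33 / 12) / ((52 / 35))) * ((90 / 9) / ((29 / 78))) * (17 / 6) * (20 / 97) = 163625 / 5626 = 29.08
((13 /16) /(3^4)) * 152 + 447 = 72661 /162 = 448.52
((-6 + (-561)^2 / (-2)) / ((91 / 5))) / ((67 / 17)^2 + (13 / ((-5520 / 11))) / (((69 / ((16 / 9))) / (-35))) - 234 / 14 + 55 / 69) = 19487261788065 / 813501572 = 23954.79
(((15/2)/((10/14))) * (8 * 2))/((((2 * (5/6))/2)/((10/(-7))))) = -288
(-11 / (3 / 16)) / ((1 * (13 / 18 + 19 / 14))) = -28.21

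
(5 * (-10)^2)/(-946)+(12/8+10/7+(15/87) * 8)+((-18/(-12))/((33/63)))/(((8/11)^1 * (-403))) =2333855851/619130512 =3.77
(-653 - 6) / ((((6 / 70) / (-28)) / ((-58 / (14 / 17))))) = -45484180 / 3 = -15161393.33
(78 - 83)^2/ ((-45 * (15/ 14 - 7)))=70/ 747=0.09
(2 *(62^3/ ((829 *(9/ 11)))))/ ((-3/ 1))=-5243216/ 22383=-234.25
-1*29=-29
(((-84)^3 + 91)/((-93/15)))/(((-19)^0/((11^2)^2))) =43382234665/31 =1399426924.68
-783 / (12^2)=-87 / 16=-5.44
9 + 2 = 11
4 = 4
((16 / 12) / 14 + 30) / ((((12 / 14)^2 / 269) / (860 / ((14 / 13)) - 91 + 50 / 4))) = 214231331 / 27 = 7934493.74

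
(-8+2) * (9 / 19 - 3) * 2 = 576 / 19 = 30.32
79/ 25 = 3.16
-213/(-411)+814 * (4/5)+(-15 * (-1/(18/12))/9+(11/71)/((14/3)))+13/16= 32045818361/49024080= 653.68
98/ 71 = 1.38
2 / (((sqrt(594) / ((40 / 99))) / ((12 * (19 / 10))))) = 304 * sqrt(66) / 3267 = 0.76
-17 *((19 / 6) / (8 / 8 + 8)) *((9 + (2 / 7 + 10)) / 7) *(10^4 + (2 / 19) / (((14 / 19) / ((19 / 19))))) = -113051615 / 686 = -164798.27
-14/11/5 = -14/55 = -0.25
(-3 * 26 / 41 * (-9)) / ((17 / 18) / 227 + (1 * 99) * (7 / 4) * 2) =717093 / 14512114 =0.05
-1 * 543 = -543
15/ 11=1.36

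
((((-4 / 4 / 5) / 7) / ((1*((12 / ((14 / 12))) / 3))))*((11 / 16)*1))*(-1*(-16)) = -11 / 120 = -0.09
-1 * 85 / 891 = -85 / 891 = -0.10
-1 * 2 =-2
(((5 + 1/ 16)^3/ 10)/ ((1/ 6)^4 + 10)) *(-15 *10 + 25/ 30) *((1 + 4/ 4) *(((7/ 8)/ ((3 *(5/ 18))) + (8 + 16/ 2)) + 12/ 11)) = -788515486371/ 112302080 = -7021.38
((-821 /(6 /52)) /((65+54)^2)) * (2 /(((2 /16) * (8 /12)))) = -170768 /14161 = -12.06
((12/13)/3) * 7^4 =738.77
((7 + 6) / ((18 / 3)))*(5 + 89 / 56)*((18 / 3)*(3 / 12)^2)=4797 / 896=5.35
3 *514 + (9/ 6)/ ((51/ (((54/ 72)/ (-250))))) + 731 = 2273.00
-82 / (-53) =82 / 53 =1.55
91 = 91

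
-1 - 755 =-756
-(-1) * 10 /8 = 5 /4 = 1.25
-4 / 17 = -0.24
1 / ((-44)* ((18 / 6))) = -1 / 132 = -0.01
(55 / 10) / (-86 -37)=-11 / 246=-0.04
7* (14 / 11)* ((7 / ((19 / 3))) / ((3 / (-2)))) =-1372 / 209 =-6.56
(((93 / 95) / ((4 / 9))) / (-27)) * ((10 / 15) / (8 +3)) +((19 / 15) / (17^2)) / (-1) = -16901 / 1812030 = -0.01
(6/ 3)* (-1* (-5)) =10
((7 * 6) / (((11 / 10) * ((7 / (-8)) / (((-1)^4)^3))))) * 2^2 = -1920 / 11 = -174.55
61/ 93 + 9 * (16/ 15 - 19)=-74746/ 465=-160.74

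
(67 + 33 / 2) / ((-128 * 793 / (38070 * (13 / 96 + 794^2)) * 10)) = -12825976044087 / 6496256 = -1974364.32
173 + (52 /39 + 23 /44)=23081 /132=174.86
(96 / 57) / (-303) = -32 / 5757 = -0.01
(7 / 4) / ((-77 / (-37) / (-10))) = -185 / 22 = -8.41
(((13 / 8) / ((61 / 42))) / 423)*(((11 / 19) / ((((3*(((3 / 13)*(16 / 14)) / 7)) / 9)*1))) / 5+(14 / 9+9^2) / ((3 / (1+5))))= 108510493 / 235323360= 0.46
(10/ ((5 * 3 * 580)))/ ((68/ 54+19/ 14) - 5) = -63/ 130645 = -0.00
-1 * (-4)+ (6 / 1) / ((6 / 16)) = 20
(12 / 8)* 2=3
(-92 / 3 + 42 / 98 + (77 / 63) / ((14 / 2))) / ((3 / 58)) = -109852 / 189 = -581.23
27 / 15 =9 / 5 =1.80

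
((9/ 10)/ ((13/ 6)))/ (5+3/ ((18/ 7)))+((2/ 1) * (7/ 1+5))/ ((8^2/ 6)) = 22293/ 9620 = 2.32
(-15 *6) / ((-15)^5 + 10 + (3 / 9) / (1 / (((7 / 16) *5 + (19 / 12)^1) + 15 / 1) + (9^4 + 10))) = 799270065 / 6743752365202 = 0.00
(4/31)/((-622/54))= -0.01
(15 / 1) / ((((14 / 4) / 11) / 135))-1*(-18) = 6382.29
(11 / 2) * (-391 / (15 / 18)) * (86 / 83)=-1109658 / 415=-2673.87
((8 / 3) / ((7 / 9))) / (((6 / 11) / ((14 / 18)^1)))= 44 / 9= 4.89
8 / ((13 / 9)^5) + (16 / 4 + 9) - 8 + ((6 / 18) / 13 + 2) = 9242890 / 1113879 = 8.30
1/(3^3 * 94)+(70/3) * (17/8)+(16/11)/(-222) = 102423073/2065932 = 49.58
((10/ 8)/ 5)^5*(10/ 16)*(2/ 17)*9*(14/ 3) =0.00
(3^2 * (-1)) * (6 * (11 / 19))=-594 / 19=-31.26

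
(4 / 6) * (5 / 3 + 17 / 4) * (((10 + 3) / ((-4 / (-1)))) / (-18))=-923 / 1296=-0.71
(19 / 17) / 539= 0.00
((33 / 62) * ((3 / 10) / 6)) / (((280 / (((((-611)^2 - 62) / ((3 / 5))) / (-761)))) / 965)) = -74.98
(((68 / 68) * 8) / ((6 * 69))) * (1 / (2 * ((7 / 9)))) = 2 / 161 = 0.01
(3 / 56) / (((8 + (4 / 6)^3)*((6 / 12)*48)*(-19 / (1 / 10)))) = -27 / 19066880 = -0.00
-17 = -17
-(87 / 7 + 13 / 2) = -265 / 14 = -18.93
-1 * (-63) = 63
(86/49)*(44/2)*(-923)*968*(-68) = 2345908252.73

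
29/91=0.32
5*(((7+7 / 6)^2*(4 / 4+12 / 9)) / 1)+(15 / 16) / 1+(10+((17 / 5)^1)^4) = 249121697 / 270000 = 922.67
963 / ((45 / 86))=9202 / 5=1840.40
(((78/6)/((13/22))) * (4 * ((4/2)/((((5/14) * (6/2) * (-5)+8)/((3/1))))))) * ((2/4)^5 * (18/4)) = 2079/74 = 28.09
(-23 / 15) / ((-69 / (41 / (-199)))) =-41 / 8955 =-0.00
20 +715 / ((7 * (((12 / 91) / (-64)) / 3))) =-148700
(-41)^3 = -68921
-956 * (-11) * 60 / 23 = 630960 / 23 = 27433.04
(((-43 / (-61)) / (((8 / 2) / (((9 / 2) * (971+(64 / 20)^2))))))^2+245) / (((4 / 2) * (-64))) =-90162951089009 / 19051520000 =-4732.59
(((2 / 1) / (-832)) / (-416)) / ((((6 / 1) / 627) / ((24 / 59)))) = 627 / 2552576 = 0.00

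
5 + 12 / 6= 7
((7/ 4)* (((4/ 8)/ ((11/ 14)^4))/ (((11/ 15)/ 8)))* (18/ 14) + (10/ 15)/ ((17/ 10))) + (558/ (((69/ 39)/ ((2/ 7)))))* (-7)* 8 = -947145937324/ 188912823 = -5013.67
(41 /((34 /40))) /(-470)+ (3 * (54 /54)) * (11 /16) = 25055 /12784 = 1.96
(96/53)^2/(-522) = -512/81461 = -0.01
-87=-87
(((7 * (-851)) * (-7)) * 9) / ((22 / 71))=26645661 / 22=1211166.41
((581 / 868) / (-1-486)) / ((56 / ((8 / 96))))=-83 / 40580736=-0.00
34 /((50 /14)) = 9.52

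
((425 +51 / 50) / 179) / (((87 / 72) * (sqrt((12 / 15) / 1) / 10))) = 1428 * sqrt(5) / 145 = 22.02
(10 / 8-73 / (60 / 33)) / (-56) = 389 / 560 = 0.69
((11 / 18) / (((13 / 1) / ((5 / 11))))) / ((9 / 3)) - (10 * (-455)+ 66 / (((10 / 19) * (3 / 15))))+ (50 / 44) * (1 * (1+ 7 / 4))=11024579 / 2808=3926.13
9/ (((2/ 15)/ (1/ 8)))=135/ 16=8.44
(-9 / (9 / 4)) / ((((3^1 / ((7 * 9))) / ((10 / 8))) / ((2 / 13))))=-210 / 13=-16.15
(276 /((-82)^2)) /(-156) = -23 /87412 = -0.00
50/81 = 0.62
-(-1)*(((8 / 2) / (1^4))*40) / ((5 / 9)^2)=2592 / 5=518.40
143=143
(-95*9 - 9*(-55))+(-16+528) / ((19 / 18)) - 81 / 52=122013 / 988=123.49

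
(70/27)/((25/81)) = 42/5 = 8.40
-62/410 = -31/205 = -0.15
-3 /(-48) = 1 /16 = 0.06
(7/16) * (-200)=-175/2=-87.50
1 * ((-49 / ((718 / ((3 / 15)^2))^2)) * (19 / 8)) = -931 / 2577620000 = -0.00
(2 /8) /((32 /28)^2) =49 /256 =0.19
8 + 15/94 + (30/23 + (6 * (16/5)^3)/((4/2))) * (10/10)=29124281/270250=107.77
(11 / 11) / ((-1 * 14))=-1 / 14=-0.07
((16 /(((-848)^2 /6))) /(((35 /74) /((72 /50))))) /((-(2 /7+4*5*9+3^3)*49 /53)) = -999 /471030875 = -0.00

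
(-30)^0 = 1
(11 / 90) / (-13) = -11 / 1170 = -0.01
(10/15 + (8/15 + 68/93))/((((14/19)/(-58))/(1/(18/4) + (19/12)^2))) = -414.87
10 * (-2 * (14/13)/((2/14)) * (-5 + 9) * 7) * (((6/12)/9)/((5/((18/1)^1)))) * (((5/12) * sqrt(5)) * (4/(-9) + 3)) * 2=-4020.59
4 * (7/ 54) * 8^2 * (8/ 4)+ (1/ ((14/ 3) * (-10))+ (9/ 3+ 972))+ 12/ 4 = 3947639/ 3780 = 1044.35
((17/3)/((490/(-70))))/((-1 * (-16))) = -17/336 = -0.05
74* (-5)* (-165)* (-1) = -61050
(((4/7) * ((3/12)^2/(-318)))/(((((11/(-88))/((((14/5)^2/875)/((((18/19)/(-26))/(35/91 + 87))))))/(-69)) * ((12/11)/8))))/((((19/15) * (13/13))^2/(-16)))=-36788224/377625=-97.42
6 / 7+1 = 13 / 7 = 1.86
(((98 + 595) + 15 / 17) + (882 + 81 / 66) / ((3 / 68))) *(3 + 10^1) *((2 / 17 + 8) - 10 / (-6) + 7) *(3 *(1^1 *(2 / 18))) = 14367961712 / 9537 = 1506549.41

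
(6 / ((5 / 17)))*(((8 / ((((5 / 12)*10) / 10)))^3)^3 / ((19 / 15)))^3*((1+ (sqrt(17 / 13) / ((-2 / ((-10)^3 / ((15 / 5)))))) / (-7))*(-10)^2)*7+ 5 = 25612104158535636475362061602849024772755634158598959057067 / 81765651702880859375-4878496030197264090545154591018861861399391600016105668608*sqrt(221) / 8503627777099609375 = -8215364120720368919096593000000000000000.00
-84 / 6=-14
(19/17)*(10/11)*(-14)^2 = 37240/187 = 199.14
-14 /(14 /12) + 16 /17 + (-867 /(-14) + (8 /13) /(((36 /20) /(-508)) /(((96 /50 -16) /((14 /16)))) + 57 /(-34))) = 6369692465659 /126125960142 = 50.50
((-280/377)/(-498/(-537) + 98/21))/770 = -537/3114397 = -0.00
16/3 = 5.33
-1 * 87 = -87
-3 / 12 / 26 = -1 / 104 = -0.01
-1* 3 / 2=-3 / 2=-1.50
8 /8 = 1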